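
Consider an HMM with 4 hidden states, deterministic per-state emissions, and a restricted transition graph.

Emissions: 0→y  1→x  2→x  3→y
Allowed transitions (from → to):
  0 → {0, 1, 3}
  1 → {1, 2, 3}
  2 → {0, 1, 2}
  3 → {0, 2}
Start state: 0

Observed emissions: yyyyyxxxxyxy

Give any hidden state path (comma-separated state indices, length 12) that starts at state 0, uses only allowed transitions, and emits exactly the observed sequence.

  [0] y  {0,3}  => 0  start
  [1] y  {0,3}  => 0  0->0 ok
  [2] y  {0,3}  => 3  0->3 ok
  [3] y  {0,3}  => 0  3->0 ok
  [4] y  {0,3}  => 3  0->3 ok
  [5] x  {1,2}  => 2  3->2 ok
  [6] x  {1,2}  => 1  2->1 ok
  [7] x  {1,2}  => 2  1->2 ok
  [8] x  {1,2}  => 1  2->1 ok
  [9] y  {0,3}  => 3  1->3 ok
  [10] x  {1,2}  => 2  3->2 ok
  [11] y  {0,3}  => 0  2->0 ok

0,0,3,0,3,2,1,2,1,3,2,0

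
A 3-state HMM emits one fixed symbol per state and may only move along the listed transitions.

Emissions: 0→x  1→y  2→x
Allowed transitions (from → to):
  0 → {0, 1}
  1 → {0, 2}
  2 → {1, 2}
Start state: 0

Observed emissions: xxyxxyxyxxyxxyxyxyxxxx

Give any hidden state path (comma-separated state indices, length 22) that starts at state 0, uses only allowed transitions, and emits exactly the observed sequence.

  pos 0: x in {0,2}, choose 0; start
  pos 1: x in {0,2}, choose 0; 0->0 ok
  pos 2: y in {1}, choose 1; 0->1 ok
  pos 3: x in {0,2}, choose 2; 1->2 ok
  pos 4: x in {0,2}, choose 2; 2->2 ok
  pos 5: y in {1}, choose 1; 2->1 ok
  pos 6: x in {0,2}, choose 0; 1->0 ok
  pos 7: y in {1}, choose 1; 0->1 ok
  pos 8: x in {0,2}, choose 0; 1->0 ok
  pos 9: x in {0,2}, choose 0; 0->0 ok
  pos 10: y in {1}, choose 1; 0->1 ok
  pos 11: x in {0,2}, choose 0; 1->0 ok
  pos 12: x in {0,2}, choose 0; 0->0 ok
  pos 13: y in {1}, choose 1; 0->1 ok
  pos 14: x in {0,2}, choose 0; 1->0 ok
  pos 15: y in {1}, choose 1; 0->1 ok
  pos 16: x in {0,2}, choose 0; 1->0 ok
  pos 17: y in {1}, choose 1; 0->1 ok
  pos 18: x in {0,2}, choose 2; 1->2 ok
  pos 19: x in {0,2}, choose 2; 2->2 ok
  pos 20: x in {0,2}, choose 2; 2->2 ok
  pos 21: x in {0,2}, choose 2; 2->2 ok

0,0,1,2,2,1,0,1,0,0,1,0,0,1,0,1,0,1,2,2,2,2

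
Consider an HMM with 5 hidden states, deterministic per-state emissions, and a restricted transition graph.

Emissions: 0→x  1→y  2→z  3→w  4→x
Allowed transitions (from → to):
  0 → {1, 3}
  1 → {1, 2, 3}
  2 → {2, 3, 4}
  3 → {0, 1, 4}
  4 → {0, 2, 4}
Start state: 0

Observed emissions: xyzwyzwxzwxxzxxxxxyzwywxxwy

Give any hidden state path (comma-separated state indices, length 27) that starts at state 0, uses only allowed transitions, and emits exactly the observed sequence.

  t0 'x' -> {0,4}, take 0 (start)
  t1 'y' -> {1}, take 1 (0->1 ok)
  t2 'z' -> {2}, take 2 (1->2 ok)
  t3 'w' -> {3}, take 3 (2->3 ok)
  t4 'y' -> {1}, take 1 (3->1 ok)
  t5 'z' -> {2}, take 2 (1->2 ok)
  t6 'w' -> {3}, take 3 (2->3 ok)
  t7 'x' -> {0,4}, take 4 (3->4 ok)
  t8 'z' -> {2}, take 2 (4->2 ok)
  t9 'w' -> {3}, take 3 (2->3 ok)
  t10 'x' -> {0,4}, take 4 (3->4 ok)
  t11 'x' -> {0,4}, take 4 (4->4 ok)
  t12 'z' -> {2}, take 2 (4->2 ok)
  t13 'x' -> {0,4}, take 4 (2->4 ok)
  t14 'x' -> {0,4}, take 4 (4->4 ok)
  t15 'x' -> {0,4}, take 4 (4->4 ok)
  t16 'x' -> {0,4}, take 4 (4->4 ok)
  t17 'x' -> {0,4}, take 0 (4->0 ok)
  t18 'y' -> {1}, take 1 (0->1 ok)
  t19 'z' -> {2}, take 2 (1->2 ok)
  t20 'w' -> {3}, take 3 (2->3 ok)
  t21 'y' -> {1}, take 1 (3->1 ok)
  t22 'w' -> {3}, take 3 (1->3 ok)
  t23 'x' -> {0,4}, take 4 (3->4 ok)
  t24 'x' -> {0,4}, take 0 (4->0 ok)
  t25 'w' -> {3}, take 3 (0->3 ok)
  t26 'y' -> {1}, take 1 (3->1 ok)

0,1,2,3,1,2,3,4,2,3,4,4,2,4,4,4,4,0,1,2,3,1,3,4,0,3,1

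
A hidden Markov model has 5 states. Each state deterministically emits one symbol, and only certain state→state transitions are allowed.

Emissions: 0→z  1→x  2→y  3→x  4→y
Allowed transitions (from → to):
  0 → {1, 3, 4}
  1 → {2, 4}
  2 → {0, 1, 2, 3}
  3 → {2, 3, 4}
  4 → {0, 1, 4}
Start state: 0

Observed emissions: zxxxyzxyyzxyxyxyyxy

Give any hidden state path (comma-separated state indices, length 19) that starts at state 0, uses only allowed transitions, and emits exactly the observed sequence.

  t0 'z' -> {0}, take 0 (start)
  t1 'x' -> {1,3}, take 3 (0->3 ok)
  t2 'x' -> {1,3}, take 3 (3->3 ok)
  t3 'x' -> {1,3}, take 3 (3->3 ok)
  t4 'y' -> {2,4}, take 4 (3->4 ok)
  t5 'z' -> {0}, take 0 (4->0 ok)
  t6 'x' -> {1,3}, take 1 (0->1 ok)
  t7 'y' -> {2,4}, take 2 (1->2 ok)
  t8 'y' -> {2,4}, take 2 (2->2 ok)
  t9 'z' -> {0}, take 0 (2->0 ok)
  t10 'x' -> {1,3}, take 3 (0->3 ok)
  t11 'y' -> {2,4}, take 2 (3->2 ok)
  t12 'x' -> {1,3}, take 1 (2->1 ok)
  t13 'y' -> {2,4}, take 2 (1->2 ok)
  t14 'x' -> {1,3}, take 3 (2->3 ok)
  t15 'y' -> {2,4}, take 4 (3->4 ok)
  t16 'y' -> {2,4}, take 4 (4->4 ok)
  t17 'x' -> {1,3}, take 1 (4->1 ok)
  t18 'y' -> {2,4}, take 2 (1->2 ok)

0,3,3,3,4,0,1,2,2,0,3,2,1,2,3,4,4,1,2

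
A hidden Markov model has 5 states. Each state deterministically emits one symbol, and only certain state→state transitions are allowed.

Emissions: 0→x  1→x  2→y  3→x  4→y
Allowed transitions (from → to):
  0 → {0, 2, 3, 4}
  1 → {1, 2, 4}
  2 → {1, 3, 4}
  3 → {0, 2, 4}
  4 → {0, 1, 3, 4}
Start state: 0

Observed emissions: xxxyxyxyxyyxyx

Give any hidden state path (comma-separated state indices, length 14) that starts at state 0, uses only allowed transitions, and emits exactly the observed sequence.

  [0] x  {0,1,3}  => 0  start
  [1] x  {0,1,3}  => 0  0->0 ok
  [2] x  {0,1,3}  => 0  0->0 ok
  [3] y  {2,4}  => 4  0->4 ok
  [4] x  {0,1,3}  => 3  4->3 ok
  [5] y  {2,4}  => 4  3->4 ok
  [6] x  {0,1,3}  => 0  4->0 ok
  [7] y  {2,4}  => 2  0->2 ok
  [8] x  {0,1,3}  => 3  2->3 ok
  [9] y  {2,4}  => 2  3->2 ok
  [10] y  {2,4}  => 4  2->4 ok
  [11] x  {0,1,3}  => 1  4->1 ok
  [12] y  {2,4}  => 4  1->4 ok
  [13] x  {0,1,3}  => 3  4->3 ok

0,0,0,4,3,4,0,2,3,2,4,1,4,3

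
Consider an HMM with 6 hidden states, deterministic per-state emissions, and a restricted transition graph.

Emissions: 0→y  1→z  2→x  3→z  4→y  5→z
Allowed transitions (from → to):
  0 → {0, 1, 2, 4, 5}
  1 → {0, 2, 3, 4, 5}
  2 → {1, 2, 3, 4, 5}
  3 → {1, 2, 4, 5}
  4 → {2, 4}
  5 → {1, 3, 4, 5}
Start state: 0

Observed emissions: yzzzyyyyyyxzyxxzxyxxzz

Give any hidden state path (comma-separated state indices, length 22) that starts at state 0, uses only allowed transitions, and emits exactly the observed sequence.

0,1,3,5,4,4,4,4,4,4,2,1,4,2,2,1,2,4,2,2,1,5

  0: obs=y cand={0,4} pick 0 [start]
  1: obs=z cand={1,3,5} pick 1 [0->1 ok]
  2: obs=z cand={1,3,5} pick 3 [1->3 ok]
  3: obs=z cand={1,3,5} pick 5 [3->5 ok]
  4: obs=y cand={0,4} pick 4 [5->4 ok]
  5: obs=y cand={0,4} pick 4 [4->4 ok]
  6: obs=y cand={0,4} pick 4 [4->4 ok]
  7: obs=y cand={0,4} pick 4 [4->4 ok]
  8: obs=y cand={0,4} pick 4 [4->4 ok]
  9: obs=y cand={0,4} pick 4 [4->4 ok]
  10: obs=x cand={2} pick 2 [4->2 ok]
  11: obs=z cand={1,3,5} pick 1 [2->1 ok]
  12: obs=y cand={0,4} pick 4 [1->4 ok]
  13: obs=x cand={2} pick 2 [4->2 ok]
  14: obs=x cand={2} pick 2 [2->2 ok]
  15: obs=z cand={1,3,5} pick 1 [2->1 ok]
  16: obs=x cand={2} pick 2 [1->2 ok]
  17: obs=y cand={0,4} pick 4 [2->4 ok]
  18: obs=x cand={2} pick 2 [4->2 ok]
  19: obs=x cand={2} pick 2 [2->2 ok]
  20: obs=z cand={1,3,5} pick 1 [2->1 ok]
  21: obs=z cand={1,3,5} pick 5 [1->5 ok]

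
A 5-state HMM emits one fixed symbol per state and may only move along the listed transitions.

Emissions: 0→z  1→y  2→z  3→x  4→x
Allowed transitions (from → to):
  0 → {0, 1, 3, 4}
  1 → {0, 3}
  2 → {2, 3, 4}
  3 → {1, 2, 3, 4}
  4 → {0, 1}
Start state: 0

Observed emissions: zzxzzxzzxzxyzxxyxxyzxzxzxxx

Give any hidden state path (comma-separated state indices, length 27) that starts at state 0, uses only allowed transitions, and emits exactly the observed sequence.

  0: obs=z cand={0,2} pick 0 [start]
  1: obs=z cand={0,2} pick 0 [0->0 ok]
  2: obs=x cand={3,4} pick 4 [0->4 ok]
  3: obs=z cand={0,2} pick 0 [4->0 ok]
  4: obs=z cand={0,2} pick 0 [0->0 ok]
  5: obs=x cand={3,4} pick 4 [0->4 ok]
  6: obs=z cand={0,2} pick 0 [4->0 ok]
  7: obs=z cand={0,2} pick 0 [0->0 ok]
  8: obs=x cand={3,4} pick 4 [0->4 ok]
  9: obs=z cand={0,2} pick 0 [4->0 ok]
  10: obs=x cand={3,4} pick 4 [0->4 ok]
  11: obs=y cand={1} pick 1 [4->1 ok]
  12: obs=z cand={0,2} pick 0 [1->0 ok]
  13: obs=x cand={3,4} pick 3 [0->3 ok]
  14: obs=x cand={3,4} pick 4 [3->4 ok]
  15: obs=y cand={1} pick 1 [4->1 ok]
  16: obs=x cand={3,4} pick 3 [1->3 ok]
  17: obs=x cand={3,4} pick 3 [3->3 ok]
  18: obs=y cand={1} pick 1 [3->1 ok]
  19: obs=z cand={0,2} pick 0 [1->0 ok]
  20: obs=x cand={3,4} pick 4 [0->4 ok]
  21: obs=z cand={0,2} pick 0 [4->0 ok]
  22: obs=x cand={3,4} pick 4 [0->4 ok]
  23: obs=z cand={0,2} pick 0 [4->0 ok]
  24: obs=x cand={3,4} pick 3 [0->3 ok]
  25: obs=x cand={3,4} pick 3 [3->3 ok]
  26: obs=x cand={3,4} pick 3 [3->3 ok]

0,0,4,0,0,4,0,0,4,0,4,1,0,3,4,1,3,3,1,0,4,0,4,0,3,3,3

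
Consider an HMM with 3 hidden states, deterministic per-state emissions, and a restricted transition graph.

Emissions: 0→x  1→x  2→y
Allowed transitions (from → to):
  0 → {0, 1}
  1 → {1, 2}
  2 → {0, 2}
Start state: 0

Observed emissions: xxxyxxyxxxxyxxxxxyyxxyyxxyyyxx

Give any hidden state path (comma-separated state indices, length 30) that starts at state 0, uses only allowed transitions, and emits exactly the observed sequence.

  0: obs=x cand={0,1} pick 0 [start]
  1: obs=x cand={0,1} pick 0 [0->0 ok]
  2: obs=x cand={0,1} pick 1 [0->1 ok]
  3: obs=y cand={2} pick 2 [1->2 ok]
  4: obs=x cand={0,1} pick 0 [2->0 ok]
  5: obs=x cand={0,1} pick 1 [0->1 ok]
  6: obs=y cand={2} pick 2 [1->2 ok]
  7: obs=x cand={0,1} pick 0 [2->0 ok]
  8: obs=x cand={0,1} pick 0 [0->0 ok]
  9: obs=x cand={0,1} pick 0 [0->0 ok]
  10: obs=x cand={0,1} pick 1 [0->1 ok]
  11: obs=y cand={2} pick 2 [1->2 ok]
  12: obs=x cand={0,1} pick 0 [2->0 ok]
  13: obs=x cand={0,1} pick 1 [0->1 ok]
  14: obs=x cand={0,1} pick 1 [1->1 ok]
  15: obs=x cand={0,1} pick 1 [1->1 ok]
  16: obs=x cand={0,1} pick 1 [1->1 ok]
  17: obs=y cand={2} pick 2 [1->2 ok]
  18: obs=y cand={2} pick 2 [2->2 ok]
  19: obs=x cand={0,1} pick 0 [2->0 ok]
  20: obs=x cand={0,1} pick 1 [0->1 ok]
  21: obs=y cand={2} pick 2 [1->2 ok]
  22: obs=y cand={2} pick 2 [2->2 ok]
  23: obs=x cand={0,1} pick 0 [2->0 ok]
  24: obs=x cand={0,1} pick 1 [0->1 ok]
  25: obs=y cand={2} pick 2 [1->2 ok]
  26: obs=y cand={2} pick 2 [2->2 ok]
  27: obs=y cand={2} pick 2 [2->2 ok]
  28: obs=x cand={0,1} pick 0 [2->0 ok]
  29: obs=x cand={0,1} pick 0 [0->0 ok]

0,0,1,2,0,1,2,0,0,0,1,2,0,1,1,1,1,2,2,0,1,2,2,0,1,2,2,2,0,0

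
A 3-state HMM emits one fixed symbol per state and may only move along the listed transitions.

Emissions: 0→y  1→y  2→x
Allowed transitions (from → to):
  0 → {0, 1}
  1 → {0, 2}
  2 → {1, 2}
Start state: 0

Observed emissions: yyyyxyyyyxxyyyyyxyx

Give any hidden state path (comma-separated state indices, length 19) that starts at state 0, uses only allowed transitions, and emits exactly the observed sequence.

  pos 0: y in {0,1}, choose 0; start
  pos 1: y in {0,1}, choose 0; 0->0 ok
  pos 2: y in {0,1}, choose 0; 0->0 ok
  pos 3: y in {0,1}, choose 1; 0->1 ok
  pos 4: x in {2}, choose 2; 1->2 ok
  pos 5: y in {0,1}, choose 1; 2->1 ok
  pos 6: y in {0,1}, choose 0; 1->0 ok
  pos 7: y in {0,1}, choose 0; 0->0 ok
  pos 8: y in {0,1}, choose 1; 0->1 ok
  pos 9: x in {2}, choose 2; 1->2 ok
  pos 10: x in {2}, choose 2; 2->2 ok
  pos 11: y in {0,1}, choose 1; 2->1 ok
  pos 12: y in {0,1}, choose 0; 1->0 ok
  pos 13: y in {0,1}, choose 1; 0->1 ok
  pos 14: y in {0,1}, choose 0; 1->0 ok
  pos 15: y in {0,1}, choose 1; 0->1 ok
  pos 16: x in {2}, choose 2; 1->2 ok
  pos 17: y in {0,1}, choose 1; 2->1 ok
  pos 18: x in {2}, choose 2; 1->2 ok

0,0,0,1,2,1,0,0,1,2,2,1,0,1,0,1,2,1,2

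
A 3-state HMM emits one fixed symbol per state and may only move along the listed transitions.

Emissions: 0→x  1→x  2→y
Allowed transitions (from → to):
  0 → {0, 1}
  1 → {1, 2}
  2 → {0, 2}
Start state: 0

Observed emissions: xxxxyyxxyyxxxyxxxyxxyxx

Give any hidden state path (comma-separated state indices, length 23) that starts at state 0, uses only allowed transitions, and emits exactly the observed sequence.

  t0 'x' -> {0,1}, take 0 (start)
  t1 'x' -> {0,1}, take 0 (0->0 ok)
  t2 'x' -> {0,1}, take 0 (0->0 ok)
  t3 'x' -> {0,1}, take 1 (0->1 ok)
  t4 'y' -> {2}, take 2 (1->2 ok)
  t5 'y' -> {2}, take 2 (2->2 ok)
  t6 'x' -> {0,1}, take 0 (2->0 ok)
  t7 'x' -> {0,1}, take 1 (0->1 ok)
  t8 'y' -> {2}, take 2 (1->2 ok)
  t9 'y' -> {2}, take 2 (2->2 ok)
  t10 'x' -> {0,1}, take 0 (2->0 ok)
  t11 'x' -> {0,1}, take 1 (0->1 ok)
  t12 'x' -> {0,1}, take 1 (1->1 ok)
  t13 'y' -> {2}, take 2 (1->2 ok)
  t14 'x' -> {0,1}, take 0 (2->0 ok)
  t15 'x' -> {0,1}, take 0 (0->0 ok)
  t16 'x' -> {0,1}, take 1 (0->1 ok)
  t17 'y' -> {2}, take 2 (1->2 ok)
  t18 'x' -> {0,1}, take 0 (2->0 ok)
  t19 'x' -> {0,1}, take 1 (0->1 ok)
  t20 'y' -> {2}, take 2 (1->2 ok)
  t21 'x' -> {0,1}, take 0 (2->0 ok)
  t22 'x' -> {0,1}, take 0 (0->0 ok)

0,0,0,1,2,2,0,1,2,2,0,1,1,2,0,0,1,2,0,1,2,0,0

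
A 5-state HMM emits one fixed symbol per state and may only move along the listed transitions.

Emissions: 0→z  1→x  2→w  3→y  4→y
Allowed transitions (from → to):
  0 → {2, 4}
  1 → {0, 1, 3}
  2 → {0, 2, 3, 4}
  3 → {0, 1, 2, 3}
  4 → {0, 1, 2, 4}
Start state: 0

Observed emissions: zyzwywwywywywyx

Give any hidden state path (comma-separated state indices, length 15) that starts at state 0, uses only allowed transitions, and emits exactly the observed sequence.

  t0 'z' -> {0}, take 0 (start)
  t1 'y' -> {3,4}, take 4 (0->4 ok)
  t2 'z' -> {0}, take 0 (4->0 ok)
  t3 'w' -> {2}, take 2 (0->2 ok)
  t4 'y' -> {3,4}, take 4 (2->4 ok)
  t5 'w' -> {2}, take 2 (4->2 ok)
  t6 'w' -> {2}, take 2 (2->2 ok)
  t7 'y' -> {3,4}, take 3 (2->3 ok)
  t8 'w' -> {2}, take 2 (3->2 ok)
  t9 'y' -> {3,4}, take 4 (2->4 ok)
  t10 'w' -> {2}, take 2 (4->2 ok)
  t11 'y' -> {3,4}, take 3 (2->3 ok)
  t12 'w' -> {2}, take 2 (3->2 ok)
  t13 'y' -> {3,4}, take 4 (2->4 ok)
  t14 'x' -> {1}, take 1 (4->1 ok)

0,4,0,2,4,2,2,3,2,4,2,3,2,4,1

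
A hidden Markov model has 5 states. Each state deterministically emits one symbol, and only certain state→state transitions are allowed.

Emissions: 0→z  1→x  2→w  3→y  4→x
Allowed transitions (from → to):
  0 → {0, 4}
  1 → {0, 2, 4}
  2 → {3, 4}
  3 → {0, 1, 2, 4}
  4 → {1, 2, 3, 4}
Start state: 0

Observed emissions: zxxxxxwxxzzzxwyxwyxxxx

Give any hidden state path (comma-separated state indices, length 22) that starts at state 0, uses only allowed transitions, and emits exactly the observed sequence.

0,4,4,4,4,1,2,4,1,0,0,0,4,2,3,4,2,3,4,4,4,1

  [0] z  {0}  => 0  start
  [1] x  {1,4}  => 4  0->4 ok
  [2] x  {1,4}  => 4  4->4 ok
  [3] x  {1,4}  => 4  4->4 ok
  [4] x  {1,4}  => 4  4->4 ok
  [5] x  {1,4}  => 1  4->1 ok
  [6] w  {2}  => 2  1->2 ok
  [7] x  {1,4}  => 4  2->4 ok
  [8] x  {1,4}  => 1  4->1 ok
  [9] z  {0}  => 0  1->0 ok
  [10] z  {0}  => 0  0->0 ok
  [11] z  {0}  => 0  0->0 ok
  [12] x  {1,4}  => 4  0->4 ok
  [13] w  {2}  => 2  4->2 ok
  [14] y  {3}  => 3  2->3 ok
  [15] x  {1,4}  => 4  3->4 ok
  [16] w  {2}  => 2  4->2 ok
  [17] y  {3}  => 3  2->3 ok
  [18] x  {1,4}  => 4  3->4 ok
  [19] x  {1,4}  => 4  4->4 ok
  [20] x  {1,4}  => 4  4->4 ok
  [21] x  {1,4}  => 1  4->1 ok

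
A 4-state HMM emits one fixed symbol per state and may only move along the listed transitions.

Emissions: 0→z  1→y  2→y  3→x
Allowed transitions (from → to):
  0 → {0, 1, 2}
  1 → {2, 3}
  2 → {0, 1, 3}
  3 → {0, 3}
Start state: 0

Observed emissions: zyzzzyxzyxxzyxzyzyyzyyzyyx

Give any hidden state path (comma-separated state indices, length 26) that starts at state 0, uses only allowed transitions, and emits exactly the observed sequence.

0,2,0,0,0,1,3,0,1,3,3,0,1,3,0,2,0,1,2,0,1,2,0,1,2,3

  pos 0: z in {0}, choose 0; start
  pos 1: y in {1,2}, choose 2; 0->2 ok
  pos 2: z in {0}, choose 0; 2->0 ok
  pos 3: z in {0}, choose 0; 0->0 ok
  pos 4: z in {0}, choose 0; 0->0 ok
  pos 5: y in {1,2}, choose 1; 0->1 ok
  pos 6: x in {3}, choose 3; 1->3 ok
  pos 7: z in {0}, choose 0; 3->0 ok
  pos 8: y in {1,2}, choose 1; 0->1 ok
  pos 9: x in {3}, choose 3; 1->3 ok
  pos 10: x in {3}, choose 3; 3->3 ok
  pos 11: z in {0}, choose 0; 3->0 ok
  pos 12: y in {1,2}, choose 1; 0->1 ok
  pos 13: x in {3}, choose 3; 1->3 ok
  pos 14: z in {0}, choose 0; 3->0 ok
  pos 15: y in {1,2}, choose 2; 0->2 ok
  pos 16: z in {0}, choose 0; 2->0 ok
  pos 17: y in {1,2}, choose 1; 0->1 ok
  pos 18: y in {1,2}, choose 2; 1->2 ok
  pos 19: z in {0}, choose 0; 2->0 ok
  pos 20: y in {1,2}, choose 1; 0->1 ok
  pos 21: y in {1,2}, choose 2; 1->2 ok
  pos 22: z in {0}, choose 0; 2->0 ok
  pos 23: y in {1,2}, choose 1; 0->1 ok
  pos 24: y in {1,2}, choose 2; 1->2 ok
  pos 25: x in {3}, choose 3; 2->3 ok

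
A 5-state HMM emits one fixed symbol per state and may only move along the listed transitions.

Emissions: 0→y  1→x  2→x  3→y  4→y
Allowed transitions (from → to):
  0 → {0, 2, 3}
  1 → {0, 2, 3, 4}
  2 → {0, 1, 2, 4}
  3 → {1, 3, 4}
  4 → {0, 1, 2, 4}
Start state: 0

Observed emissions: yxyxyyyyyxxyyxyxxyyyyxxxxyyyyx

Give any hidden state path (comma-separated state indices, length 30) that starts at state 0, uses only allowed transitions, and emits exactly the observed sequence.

0,2,0,2,0,3,4,4,0,2,1,3,4,2,0,2,1,3,3,3,4,1,2,2,2,0,0,3,4,2

  [0] y  {0,3,4}  => 0  start
  [1] x  {1,2}  => 2  0->2 ok
  [2] y  {0,3,4}  => 0  2->0 ok
  [3] x  {1,2}  => 2  0->2 ok
  [4] y  {0,3,4}  => 0  2->0 ok
  [5] y  {0,3,4}  => 3  0->3 ok
  [6] y  {0,3,4}  => 4  3->4 ok
  [7] y  {0,3,4}  => 4  4->4 ok
  [8] y  {0,3,4}  => 0  4->0 ok
  [9] x  {1,2}  => 2  0->2 ok
  [10] x  {1,2}  => 1  2->1 ok
  [11] y  {0,3,4}  => 3  1->3 ok
  [12] y  {0,3,4}  => 4  3->4 ok
  [13] x  {1,2}  => 2  4->2 ok
  [14] y  {0,3,4}  => 0  2->0 ok
  [15] x  {1,2}  => 2  0->2 ok
  [16] x  {1,2}  => 1  2->1 ok
  [17] y  {0,3,4}  => 3  1->3 ok
  [18] y  {0,3,4}  => 3  3->3 ok
  [19] y  {0,3,4}  => 3  3->3 ok
  [20] y  {0,3,4}  => 4  3->4 ok
  [21] x  {1,2}  => 1  4->1 ok
  [22] x  {1,2}  => 2  1->2 ok
  [23] x  {1,2}  => 2  2->2 ok
  [24] x  {1,2}  => 2  2->2 ok
  [25] y  {0,3,4}  => 0  2->0 ok
  [26] y  {0,3,4}  => 0  0->0 ok
  [27] y  {0,3,4}  => 3  0->3 ok
  [28] y  {0,3,4}  => 4  3->4 ok
  [29] x  {1,2}  => 2  4->2 ok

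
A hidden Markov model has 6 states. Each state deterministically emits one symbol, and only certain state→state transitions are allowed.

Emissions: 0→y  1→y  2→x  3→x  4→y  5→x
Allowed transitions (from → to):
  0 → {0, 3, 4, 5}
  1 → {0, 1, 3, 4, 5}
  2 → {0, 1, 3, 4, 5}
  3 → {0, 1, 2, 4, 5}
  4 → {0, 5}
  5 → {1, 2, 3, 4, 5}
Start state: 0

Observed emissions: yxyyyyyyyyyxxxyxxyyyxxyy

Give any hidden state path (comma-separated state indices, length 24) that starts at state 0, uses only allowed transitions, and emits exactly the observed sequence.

  0: obs=y cand={0,1,4} pick 0 [start]
  1: obs=x cand={2,3,5} pick 3 [0->3 ok]
  2: obs=y cand={0,1,4} pick 4 [3->4 ok]
  3: obs=y cand={0,1,4} pick 0 [4->0 ok]
  4: obs=y cand={0,1,4} pick 4 [0->4 ok]
  5: obs=y cand={0,1,4} pick 0 [4->0 ok]
  6: obs=y cand={0,1,4} pick 0 [0->0 ok]
  7: obs=y cand={0,1,4} pick 0 [0->0 ok]
  8: obs=y cand={0,1,4} pick 4 [0->4 ok]
  9: obs=y cand={0,1,4} pick 0 [4->0 ok]
  10: obs=y cand={0,1,4} pick 0 [0->0 ok]
  11: obs=x cand={2,3,5} pick 3 [0->3 ok]
  12: obs=x cand={2,3,5} pick 5 [3->5 ok]
  13: obs=x cand={2,3,5} pick 2 [5->2 ok]
  14: obs=y cand={0,1,4} pick 0 [2->0 ok]
  15: obs=x cand={2,3,5} pick 3 [0->3 ok]
  16: obs=x cand={2,3,5} pick 5 [3->5 ok]
  17: obs=y cand={0,1,4} pick 4 [5->4 ok]
  18: obs=y cand={0,1,4} pick 0 [4->0 ok]
  19: obs=y cand={0,1,4} pick 4 [0->4 ok]
  20: obs=x cand={2,3,5} pick 5 [4->5 ok]
  21: obs=x cand={2,3,5} pick 3 [5->3 ok]
  22: obs=y cand={0,1,4} pick 1 [3->1 ok]
  23: obs=y cand={0,1,4} pick 4 [1->4 ok]

0,3,4,0,4,0,0,0,4,0,0,3,5,2,0,3,5,4,0,4,5,3,1,4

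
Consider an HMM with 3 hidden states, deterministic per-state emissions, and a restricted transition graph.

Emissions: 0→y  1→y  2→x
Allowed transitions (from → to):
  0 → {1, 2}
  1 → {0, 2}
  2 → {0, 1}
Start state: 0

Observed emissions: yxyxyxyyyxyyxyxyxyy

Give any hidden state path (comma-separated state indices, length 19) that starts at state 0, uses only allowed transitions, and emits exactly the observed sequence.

  t0 'y' -> {0,1}, take 0 (start)
  t1 'x' -> {2}, take 2 (0->2 ok)
  t2 'y' -> {0,1}, take 1 (2->1 ok)
  t3 'x' -> {2}, take 2 (1->2 ok)
  t4 'y' -> {0,1}, take 0 (2->0 ok)
  t5 'x' -> {2}, take 2 (0->2 ok)
  t6 'y' -> {0,1}, take 0 (2->0 ok)
  t7 'y' -> {0,1}, take 1 (0->1 ok)
  t8 'y' -> {0,1}, take 0 (1->0 ok)
  t9 'x' -> {2}, take 2 (0->2 ok)
  t10 'y' -> {0,1}, take 0 (2->0 ok)
  t11 'y' -> {0,1}, take 1 (0->1 ok)
  t12 'x' -> {2}, take 2 (1->2 ok)
  t13 'y' -> {0,1}, take 1 (2->1 ok)
  t14 'x' -> {2}, take 2 (1->2 ok)
  t15 'y' -> {0,1}, take 0 (2->0 ok)
  t16 'x' -> {2}, take 2 (0->2 ok)
  t17 'y' -> {0,1}, take 0 (2->0 ok)
  t18 'y' -> {0,1}, take 1 (0->1 ok)

0,2,1,2,0,2,0,1,0,2,0,1,2,1,2,0,2,0,1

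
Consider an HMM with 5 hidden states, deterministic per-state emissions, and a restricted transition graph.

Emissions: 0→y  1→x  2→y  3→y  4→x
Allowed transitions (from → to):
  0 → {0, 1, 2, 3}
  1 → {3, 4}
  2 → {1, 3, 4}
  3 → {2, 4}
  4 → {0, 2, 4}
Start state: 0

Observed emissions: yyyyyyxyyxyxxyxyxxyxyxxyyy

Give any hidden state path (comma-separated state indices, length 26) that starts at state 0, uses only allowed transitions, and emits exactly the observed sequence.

  0: obs=y cand={0,2,3} pick 0 [start]
  1: obs=y cand={0,2,3} pick 3 [0->3 ok]
  2: obs=y cand={0,2,3} pick 2 [3->2 ok]
  3: obs=y cand={0,2,3} pick 3 [2->3 ok]
  4: obs=y cand={0,2,3} pick 2 [3->2 ok]
  5: obs=y cand={0,2,3} pick 3 [2->3 ok]
  6: obs=x cand={1,4} pick 4 [3->4 ok]
  7: obs=y cand={0,2,3} pick 0 [4->0 ok]
  8: obs=y cand={0,2,3} pick 3 [0->3 ok]
  9: obs=x cand={1,4} pick 4 [3->4 ok]
  10: obs=y cand={0,2,3} pick 2 [4->2 ok]
  11: obs=x cand={1,4} pick 4 [2->4 ok]
  12: obs=x cand={1,4} pick 4 [4->4 ok]
  13: obs=y cand={0,2,3} pick 2 [4->2 ok]
  14: obs=x cand={1,4} pick 4 [2->4 ok]
  15: obs=y cand={0,2,3} pick 2 [4->2 ok]
  16: obs=x cand={1,4} pick 1 [2->1 ok]
  17: obs=x cand={1,4} pick 4 [1->4 ok]
  18: obs=y cand={0,2,3} pick 2 [4->2 ok]
  19: obs=x cand={1,4} pick 1 [2->1 ok]
  20: obs=y cand={0,2,3} pick 3 [1->3 ok]
  21: obs=x cand={1,4} pick 4 [3->4 ok]
  22: obs=x cand={1,4} pick 4 [4->4 ok]
  23: obs=y cand={0,2,3} pick 0 [4->0 ok]
  24: obs=y cand={0,2,3} pick 0 [0->0 ok]
  25: obs=y cand={0,2,3} pick 3 [0->3 ok]

0,3,2,3,2,3,4,0,3,4,2,4,4,2,4,2,1,4,2,1,3,4,4,0,0,3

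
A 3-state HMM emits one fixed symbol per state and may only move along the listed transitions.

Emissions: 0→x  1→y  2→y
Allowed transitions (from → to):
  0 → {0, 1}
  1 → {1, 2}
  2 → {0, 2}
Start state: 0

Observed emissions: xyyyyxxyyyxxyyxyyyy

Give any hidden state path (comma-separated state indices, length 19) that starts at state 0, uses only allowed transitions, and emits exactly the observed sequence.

0,1,1,1,2,0,0,1,1,2,0,0,1,2,0,1,1,1,2

  0: obs=x cand={0} pick 0 [start]
  1: obs=y cand={1,2} pick 1 [0->1 ok]
  2: obs=y cand={1,2} pick 1 [1->1 ok]
  3: obs=y cand={1,2} pick 1 [1->1 ok]
  4: obs=y cand={1,2} pick 2 [1->2 ok]
  5: obs=x cand={0} pick 0 [2->0 ok]
  6: obs=x cand={0} pick 0 [0->0 ok]
  7: obs=y cand={1,2} pick 1 [0->1 ok]
  8: obs=y cand={1,2} pick 1 [1->1 ok]
  9: obs=y cand={1,2} pick 2 [1->2 ok]
  10: obs=x cand={0} pick 0 [2->0 ok]
  11: obs=x cand={0} pick 0 [0->0 ok]
  12: obs=y cand={1,2} pick 1 [0->1 ok]
  13: obs=y cand={1,2} pick 2 [1->2 ok]
  14: obs=x cand={0} pick 0 [2->0 ok]
  15: obs=y cand={1,2} pick 1 [0->1 ok]
  16: obs=y cand={1,2} pick 1 [1->1 ok]
  17: obs=y cand={1,2} pick 1 [1->1 ok]
  18: obs=y cand={1,2} pick 2 [1->2 ok]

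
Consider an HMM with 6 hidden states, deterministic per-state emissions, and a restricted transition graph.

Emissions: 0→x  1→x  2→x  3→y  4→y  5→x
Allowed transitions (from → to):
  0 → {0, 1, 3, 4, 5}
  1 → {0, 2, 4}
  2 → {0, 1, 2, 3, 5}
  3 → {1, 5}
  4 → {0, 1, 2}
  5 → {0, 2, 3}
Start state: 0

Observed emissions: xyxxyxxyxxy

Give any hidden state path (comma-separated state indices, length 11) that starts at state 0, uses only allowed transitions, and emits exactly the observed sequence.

  0: obs=x cand={0,1,2,5} pick 0 [start]
  1: obs=y cand={3,4} pick 4 [0->4 ok]
  2: obs=x cand={0,1,2,5} pick 2 [4->2 ok]
  3: obs=x cand={0,1,2,5} pick 1 [2->1 ok]
  4: obs=y cand={3,4} pick 4 [1->4 ok]
  5: obs=x cand={0,1,2,5} pick 2 [4->2 ok]
  6: obs=x cand={0,1,2,5} pick 0 [2->0 ok]
  7: obs=y cand={3,4} pick 4 [0->4 ok]
  8: obs=x cand={0,1,2,5} pick 1 [4->1 ok]
  9: obs=x cand={0,1,2,5} pick 0 [1->0 ok]
  10: obs=y cand={3,4} pick 4 [0->4 ok]

0,4,2,1,4,2,0,4,1,0,4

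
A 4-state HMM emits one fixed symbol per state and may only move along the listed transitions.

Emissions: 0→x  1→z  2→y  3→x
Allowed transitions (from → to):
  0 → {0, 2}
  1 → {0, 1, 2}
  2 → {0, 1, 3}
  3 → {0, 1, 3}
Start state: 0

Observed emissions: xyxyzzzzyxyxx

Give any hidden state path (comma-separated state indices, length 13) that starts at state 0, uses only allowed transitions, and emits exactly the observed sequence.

  [0] x  {0,3}  => 0  start
  [1] y  {2}  => 2  0->2 ok
  [2] x  {0,3}  => 0  2->0 ok
  [3] y  {2}  => 2  0->2 ok
  [4] z  {1}  => 1  2->1 ok
  [5] z  {1}  => 1  1->1 ok
  [6] z  {1}  => 1  1->1 ok
  [7] z  {1}  => 1  1->1 ok
  [8] y  {2}  => 2  1->2 ok
  [9] x  {0,3}  => 0  2->0 ok
  [10] y  {2}  => 2  0->2 ok
  [11] x  {0,3}  => 3  2->3 ok
  [12] x  {0,3}  => 0  3->0 ok

0,2,0,2,1,1,1,1,2,0,2,3,0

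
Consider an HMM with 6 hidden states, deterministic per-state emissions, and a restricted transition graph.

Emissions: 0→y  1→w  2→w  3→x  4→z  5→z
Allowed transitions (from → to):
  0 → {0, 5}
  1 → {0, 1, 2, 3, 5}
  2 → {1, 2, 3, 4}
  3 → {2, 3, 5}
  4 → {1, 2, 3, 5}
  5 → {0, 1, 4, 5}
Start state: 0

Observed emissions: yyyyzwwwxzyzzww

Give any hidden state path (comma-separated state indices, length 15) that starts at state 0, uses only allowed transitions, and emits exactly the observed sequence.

  t0 'y' -> {0}, take 0 (start)
  t1 'y' -> {0}, take 0 (0->0 ok)
  t2 'y' -> {0}, take 0 (0->0 ok)
  t3 'y' -> {0}, take 0 (0->0 ok)
  t4 'z' -> {4,5}, take 5 (0->5 ok)
  t5 'w' -> {1,2}, take 1 (5->1 ok)
  t6 'w' -> {1,2}, take 1 (1->1 ok)
  t7 'w' -> {1,2}, take 1 (1->1 ok)
  t8 'x' -> {3}, take 3 (1->3 ok)
  t9 'z' -> {4,5}, take 5 (3->5 ok)
  t10 'y' -> {0}, take 0 (5->0 ok)
  t11 'z' -> {4,5}, take 5 (0->5 ok)
  t12 'z' -> {4,5}, take 4 (5->4 ok)
  t13 'w' -> {1,2}, take 2 (4->2 ok)
  t14 'w' -> {1,2}, take 1 (2->1 ok)

0,0,0,0,5,1,1,1,3,5,0,5,4,2,1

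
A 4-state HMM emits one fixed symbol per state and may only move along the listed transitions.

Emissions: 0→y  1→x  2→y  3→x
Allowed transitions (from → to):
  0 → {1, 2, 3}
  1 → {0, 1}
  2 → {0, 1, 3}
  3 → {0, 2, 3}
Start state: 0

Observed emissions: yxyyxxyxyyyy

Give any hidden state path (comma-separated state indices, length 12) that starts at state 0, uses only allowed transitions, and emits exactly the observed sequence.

  pos 0: y in {0,2}, choose 0; start
  pos 1: x in {1,3}, choose 3; 0->3 ok
  pos 2: y in {0,2}, choose 0; 3->0 ok
  pos 3: y in {0,2}, choose 2; 0->2 ok
  pos 4: x in {1,3}, choose 1; 2->1 ok
  pos 5: x in {1,3}, choose 1; 1->1 ok
  pos 6: y in {0,2}, choose 0; 1->0 ok
  pos 7: x in {1,3}, choose 1; 0->1 ok
  pos 8: y in {0,2}, choose 0; 1->0 ok
  pos 9: y in {0,2}, choose 2; 0->2 ok
  pos 10: y in {0,2}, choose 0; 2->0 ok
  pos 11: y in {0,2}, choose 2; 0->2 ok

0,3,0,2,1,1,0,1,0,2,0,2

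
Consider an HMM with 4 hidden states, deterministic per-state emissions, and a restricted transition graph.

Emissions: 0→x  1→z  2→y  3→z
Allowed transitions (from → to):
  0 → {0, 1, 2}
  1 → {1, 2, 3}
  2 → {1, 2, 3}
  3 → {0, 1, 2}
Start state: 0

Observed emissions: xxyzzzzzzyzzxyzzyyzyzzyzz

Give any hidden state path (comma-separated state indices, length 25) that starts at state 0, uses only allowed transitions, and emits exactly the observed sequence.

0,0,2,1,1,1,3,1,3,2,1,3,0,2,1,1,2,2,3,2,1,1,2,1,1

  pos 0: x in {0}, choose 0; start
  pos 1: x in {0}, choose 0; 0->0 ok
  pos 2: y in {2}, choose 2; 0->2 ok
  pos 3: z in {1,3}, choose 1; 2->1 ok
  pos 4: z in {1,3}, choose 1; 1->1 ok
  pos 5: z in {1,3}, choose 1; 1->1 ok
  pos 6: z in {1,3}, choose 3; 1->3 ok
  pos 7: z in {1,3}, choose 1; 3->1 ok
  pos 8: z in {1,3}, choose 3; 1->3 ok
  pos 9: y in {2}, choose 2; 3->2 ok
  pos 10: z in {1,3}, choose 1; 2->1 ok
  pos 11: z in {1,3}, choose 3; 1->3 ok
  pos 12: x in {0}, choose 0; 3->0 ok
  pos 13: y in {2}, choose 2; 0->2 ok
  pos 14: z in {1,3}, choose 1; 2->1 ok
  pos 15: z in {1,3}, choose 1; 1->1 ok
  pos 16: y in {2}, choose 2; 1->2 ok
  pos 17: y in {2}, choose 2; 2->2 ok
  pos 18: z in {1,3}, choose 3; 2->3 ok
  pos 19: y in {2}, choose 2; 3->2 ok
  pos 20: z in {1,3}, choose 1; 2->1 ok
  pos 21: z in {1,3}, choose 1; 1->1 ok
  pos 22: y in {2}, choose 2; 1->2 ok
  pos 23: z in {1,3}, choose 1; 2->1 ok
  pos 24: z in {1,3}, choose 1; 1->1 ok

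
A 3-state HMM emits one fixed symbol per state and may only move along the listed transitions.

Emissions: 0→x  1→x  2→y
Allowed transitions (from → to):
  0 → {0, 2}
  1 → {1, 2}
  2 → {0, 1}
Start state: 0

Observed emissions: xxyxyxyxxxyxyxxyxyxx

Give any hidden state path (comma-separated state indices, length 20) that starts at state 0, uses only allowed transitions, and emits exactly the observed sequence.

  [0] x  {0,1}  => 0  start
  [1] x  {0,1}  => 0  0->0 ok
  [2] y  {2}  => 2  0->2 ok
  [3] x  {0,1}  => 1  2->1 ok
  [4] y  {2}  => 2  1->2 ok
  [5] x  {0,1}  => 1  2->1 ok
  [6] y  {2}  => 2  1->2 ok
  [7] x  {0,1}  => 0  2->0 ok
  [8] x  {0,1}  => 0  0->0 ok
  [9] x  {0,1}  => 0  0->0 ok
  [10] y  {2}  => 2  0->2 ok
  [11] x  {0,1}  => 0  2->0 ok
  [12] y  {2}  => 2  0->2 ok
  [13] x  {0,1}  => 1  2->1 ok
  [14] x  {0,1}  => 1  1->1 ok
  [15] y  {2}  => 2  1->2 ok
  [16] x  {0,1}  => 1  2->1 ok
  [17] y  {2}  => 2  1->2 ok
  [18] x  {0,1}  => 0  2->0 ok
  [19] x  {0,1}  => 0  0->0 ok

0,0,2,1,2,1,2,0,0,0,2,0,2,1,1,2,1,2,0,0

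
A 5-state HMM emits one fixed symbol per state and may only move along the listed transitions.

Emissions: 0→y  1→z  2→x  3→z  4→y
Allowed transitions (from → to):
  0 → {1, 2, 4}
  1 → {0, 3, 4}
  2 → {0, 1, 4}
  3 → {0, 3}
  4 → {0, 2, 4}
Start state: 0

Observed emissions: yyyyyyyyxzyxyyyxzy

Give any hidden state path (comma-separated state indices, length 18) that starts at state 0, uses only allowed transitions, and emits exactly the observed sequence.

0,4,0,4,0,4,4,4,2,1,0,2,0,4,0,2,1,4

  [0] y  {0,4}  => 0  start
  [1] y  {0,4}  => 4  0->4 ok
  [2] y  {0,4}  => 0  4->0 ok
  [3] y  {0,4}  => 4  0->4 ok
  [4] y  {0,4}  => 0  4->0 ok
  [5] y  {0,4}  => 4  0->4 ok
  [6] y  {0,4}  => 4  4->4 ok
  [7] y  {0,4}  => 4  4->4 ok
  [8] x  {2}  => 2  4->2 ok
  [9] z  {1,3}  => 1  2->1 ok
  [10] y  {0,4}  => 0  1->0 ok
  [11] x  {2}  => 2  0->2 ok
  [12] y  {0,4}  => 0  2->0 ok
  [13] y  {0,4}  => 4  0->4 ok
  [14] y  {0,4}  => 0  4->0 ok
  [15] x  {2}  => 2  0->2 ok
  [16] z  {1,3}  => 1  2->1 ok
  [17] y  {0,4}  => 4  1->4 ok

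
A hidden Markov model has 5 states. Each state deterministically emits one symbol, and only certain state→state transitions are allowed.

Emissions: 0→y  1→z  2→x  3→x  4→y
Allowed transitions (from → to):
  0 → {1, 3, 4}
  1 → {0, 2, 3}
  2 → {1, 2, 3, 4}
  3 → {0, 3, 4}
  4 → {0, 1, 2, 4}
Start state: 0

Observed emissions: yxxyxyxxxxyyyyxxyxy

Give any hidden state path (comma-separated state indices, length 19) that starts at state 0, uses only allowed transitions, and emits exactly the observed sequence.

  0: obs=y cand={0,4} pick 0 [start]
  1: obs=x cand={2,3} pick 3 [0->3 ok]
  2: obs=x cand={2,3} pick 3 [3->3 ok]
  3: obs=y cand={0,4} pick 0 [3->0 ok]
  4: obs=x cand={2,3} pick 3 [0->3 ok]
  5: obs=y cand={0,4} pick 4 [3->4 ok]
  6: obs=x cand={2,3} pick 2 [4->2 ok]
  7: obs=x cand={2,3} pick 2 [2->2 ok]
  8: obs=x cand={2,3} pick 3 [2->3 ok]
  9: obs=x cand={2,3} pick 3 [3->3 ok]
  10: obs=y cand={0,4} pick 4 [3->4 ok]
  11: obs=y cand={0,4} pick 0 [4->0 ok]
  12: obs=y cand={0,4} pick 4 [0->4 ok]
  13: obs=y cand={0,4} pick 0 [4->0 ok]
  14: obs=x cand={2,3} pick 3 [0->3 ok]
  15: obs=x cand={2,3} pick 3 [3->3 ok]
  16: obs=y cand={0,4} pick 0 [3->0 ok]
  17: obs=x cand={2,3} pick 3 [0->3 ok]
  18: obs=y cand={0,4} pick 4 [3->4 ok]

0,3,3,0,3,4,2,2,3,3,4,0,4,0,3,3,0,3,4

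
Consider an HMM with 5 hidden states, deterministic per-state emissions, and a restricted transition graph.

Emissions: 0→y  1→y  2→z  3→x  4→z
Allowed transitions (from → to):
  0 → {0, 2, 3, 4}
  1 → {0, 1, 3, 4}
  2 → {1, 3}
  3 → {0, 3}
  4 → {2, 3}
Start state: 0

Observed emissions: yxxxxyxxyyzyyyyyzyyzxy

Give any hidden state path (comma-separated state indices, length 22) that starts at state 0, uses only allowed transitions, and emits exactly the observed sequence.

0,3,3,3,3,0,3,3,0,0,2,1,1,1,0,0,2,1,0,4,3,0

  pos 0: y in {0,1}, choose 0; start
  pos 1: x in {3}, choose 3; 0->3 ok
  pos 2: x in {3}, choose 3; 3->3 ok
  pos 3: x in {3}, choose 3; 3->3 ok
  pos 4: x in {3}, choose 3; 3->3 ok
  pos 5: y in {0,1}, choose 0; 3->0 ok
  pos 6: x in {3}, choose 3; 0->3 ok
  pos 7: x in {3}, choose 3; 3->3 ok
  pos 8: y in {0,1}, choose 0; 3->0 ok
  pos 9: y in {0,1}, choose 0; 0->0 ok
  pos 10: z in {2,4}, choose 2; 0->2 ok
  pos 11: y in {0,1}, choose 1; 2->1 ok
  pos 12: y in {0,1}, choose 1; 1->1 ok
  pos 13: y in {0,1}, choose 1; 1->1 ok
  pos 14: y in {0,1}, choose 0; 1->0 ok
  pos 15: y in {0,1}, choose 0; 0->0 ok
  pos 16: z in {2,4}, choose 2; 0->2 ok
  pos 17: y in {0,1}, choose 1; 2->1 ok
  pos 18: y in {0,1}, choose 0; 1->0 ok
  pos 19: z in {2,4}, choose 4; 0->4 ok
  pos 20: x in {3}, choose 3; 4->3 ok
  pos 21: y in {0,1}, choose 0; 3->0 ok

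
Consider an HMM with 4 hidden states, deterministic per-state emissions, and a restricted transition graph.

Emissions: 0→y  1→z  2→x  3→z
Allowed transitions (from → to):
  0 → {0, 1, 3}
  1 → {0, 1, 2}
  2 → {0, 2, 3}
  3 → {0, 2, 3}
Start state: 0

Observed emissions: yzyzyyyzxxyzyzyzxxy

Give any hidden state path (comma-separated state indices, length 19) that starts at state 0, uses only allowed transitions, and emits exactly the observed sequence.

0,3,0,3,0,0,0,1,2,2,0,3,0,1,0,3,2,2,0

  pos 0: y in {0}, choose 0; start
  pos 1: z in {1,3}, choose 3; 0->3 ok
  pos 2: y in {0}, choose 0; 3->0 ok
  pos 3: z in {1,3}, choose 3; 0->3 ok
  pos 4: y in {0}, choose 0; 3->0 ok
  pos 5: y in {0}, choose 0; 0->0 ok
  pos 6: y in {0}, choose 0; 0->0 ok
  pos 7: z in {1,3}, choose 1; 0->1 ok
  pos 8: x in {2}, choose 2; 1->2 ok
  pos 9: x in {2}, choose 2; 2->2 ok
  pos 10: y in {0}, choose 0; 2->0 ok
  pos 11: z in {1,3}, choose 3; 0->3 ok
  pos 12: y in {0}, choose 0; 3->0 ok
  pos 13: z in {1,3}, choose 1; 0->1 ok
  pos 14: y in {0}, choose 0; 1->0 ok
  pos 15: z in {1,3}, choose 3; 0->3 ok
  pos 16: x in {2}, choose 2; 3->2 ok
  pos 17: x in {2}, choose 2; 2->2 ok
  pos 18: y in {0}, choose 0; 2->0 ok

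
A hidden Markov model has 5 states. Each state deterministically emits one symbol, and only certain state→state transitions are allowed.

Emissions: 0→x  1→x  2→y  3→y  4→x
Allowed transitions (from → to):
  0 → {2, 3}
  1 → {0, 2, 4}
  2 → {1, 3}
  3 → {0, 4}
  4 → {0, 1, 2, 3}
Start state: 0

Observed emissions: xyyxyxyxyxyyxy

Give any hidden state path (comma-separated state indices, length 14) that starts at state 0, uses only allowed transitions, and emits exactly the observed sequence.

  0: obs=x cand={0,1,4} pick 0 [start]
  1: obs=y cand={2,3} pick 2 [0->2 ok]
  2: obs=y cand={2,3} pick 3 [2->3 ok]
  3: obs=x cand={0,1,4} pick 0 [3->0 ok]
  4: obs=y cand={2,3} pick 3 [0->3 ok]
  5: obs=x cand={0,1,4} pick 0 [3->0 ok]
  6: obs=y cand={2,3} pick 3 [0->3 ok]
  7: obs=x cand={0,1,4} pick 0 [3->0 ok]
  8: obs=y cand={2,3} pick 2 [0->2 ok]
  9: obs=x cand={0,1,4} pick 1 [2->1 ok]
  10: obs=y cand={2,3} pick 2 [1->2 ok]
  11: obs=y cand={2,3} pick 3 [2->3 ok]
  12: obs=x cand={0,1,4} pick 4 [3->4 ok]
  13: obs=y cand={2,3} pick 3 [4->3 ok]

0,2,3,0,3,0,3,0,2,1,2,3,4,3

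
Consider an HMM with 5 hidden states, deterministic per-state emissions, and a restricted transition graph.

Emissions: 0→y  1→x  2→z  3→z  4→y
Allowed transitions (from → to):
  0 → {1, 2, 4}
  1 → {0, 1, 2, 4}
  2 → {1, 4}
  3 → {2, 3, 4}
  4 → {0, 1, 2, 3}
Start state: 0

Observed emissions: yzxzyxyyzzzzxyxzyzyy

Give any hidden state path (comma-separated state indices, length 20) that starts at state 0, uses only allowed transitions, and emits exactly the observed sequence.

0,2,1,2,4,1,0,4,3,3,3,2,1,4,1,2,4,2,4,0

  [0] y  {0,4}  => 0  start
  [1] z  {2,3}  => 2  0->2 ok
  [2] x  {1}  => 1  2->1 ok
  [3] z  {2,3}  => 2  1->2 ok
  [4] y  {0,4}  => 4  2->4 ok
  [5] x  {1}  => 1  4->1 ok
  [6] y  {0,4}  => 0  1->0 ok
  [7] y  {0,4}  => 4  0->4 ok
  [8] z  {2,3}  => 3  4->3 ok
  [9] z  {2,3}  => 3  3->3 ok
  [10] z  {2,3}  => 3  3->3 ok
  [11] z  {2,3}  => 2  3->2 ok
  [12] x  {1}  => 1  2->1 ok
  [13] y  {0,4}  => 4  1->4 ok
  [14] x  {1}  => 1  4->1 ok
  [15] z  {2,3}  => 2  1->2 ok
  [16] y  {0,4}  => 4  2->4 ok
  [17] z  {2,3}  => 2  4->2 ok
  [18] y  {0,4}  => 4  2->4 ok
  [19] y  {0,4}  => 0  4->0 ok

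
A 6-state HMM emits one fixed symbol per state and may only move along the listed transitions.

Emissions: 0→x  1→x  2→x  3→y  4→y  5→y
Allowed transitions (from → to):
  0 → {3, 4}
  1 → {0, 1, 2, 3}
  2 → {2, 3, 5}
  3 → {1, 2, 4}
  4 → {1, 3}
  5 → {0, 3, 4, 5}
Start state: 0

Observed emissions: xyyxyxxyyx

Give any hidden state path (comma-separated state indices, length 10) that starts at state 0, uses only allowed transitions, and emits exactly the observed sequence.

0,4,3,1,3,1,0,3,4,1

  pos 0: x in {0,1,2}, choose 0; start
  pos 1: y in {3,4,5}, choose 4; 0->4 ok
  pos 2: y in {3,4,5}, choose 3; 4->3 ok
  pos 3: x in {0,1,2}, choose 1; 3->1 ok
  pos 4: y in {3,4,5}, choose 3; 1->3 ok
  pos 5: x in {0,1,2}, choose 1; 3->1 ok
  pos 6: x in {0,1,2}, choose 0; 1->0 ok
  pos 7: y in {3,4,5}, choose 3; 0->3 ok
  pos 8: y in {3,4,5}, choose 4; 3->4 ok
  pos 9: x in {0,1,2}, choose 1; 4->1 ok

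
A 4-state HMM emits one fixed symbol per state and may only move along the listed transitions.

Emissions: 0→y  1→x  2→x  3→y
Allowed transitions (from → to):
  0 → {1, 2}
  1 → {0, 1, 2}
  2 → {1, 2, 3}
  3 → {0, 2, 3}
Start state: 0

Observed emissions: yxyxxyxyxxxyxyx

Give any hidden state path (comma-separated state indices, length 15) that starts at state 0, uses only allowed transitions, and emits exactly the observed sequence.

  0: obs=y cand={0,3} pick 0 [start]
  1: obs=x cand={1,2} pick 2 [0->2 ok]
  2: obs=y cand={0,3} pick 3 [2->3 ok]
  3: obs=x cand={1,2} pick 2 [3->2 ok]
  4: obs=x cand={1,2} pick 1 [2->1 ok]
  5: obs=y cand={0,3} pick 0 [1->0 ok]
  6: obs=x cand={1,2} pick 1 [0->1 ok]
  7: obs=y cand={0,3} pick 0 [1->0 ok]
  8: obs=x cand={1,2} pick 1 [0->1 ok]
  9: obs=x cand={1,2} pick 2 [1->2 ok]
  10: obs=x cand={1,2} pick 2 [2->2 ok]
  11: obs=y cand={0,3} pick 3 [2->3 ok]
  12: obs=x cand={1,2} pick 2 [3->2 ok]
  13: obs=y cand={0,3} pick 3 [2->3 ok]
  14: obs=x cand={1,2} pick 2 [3->2 ok]

0,2,3,2,1,0,1,0,1,2,2,3,2,3,2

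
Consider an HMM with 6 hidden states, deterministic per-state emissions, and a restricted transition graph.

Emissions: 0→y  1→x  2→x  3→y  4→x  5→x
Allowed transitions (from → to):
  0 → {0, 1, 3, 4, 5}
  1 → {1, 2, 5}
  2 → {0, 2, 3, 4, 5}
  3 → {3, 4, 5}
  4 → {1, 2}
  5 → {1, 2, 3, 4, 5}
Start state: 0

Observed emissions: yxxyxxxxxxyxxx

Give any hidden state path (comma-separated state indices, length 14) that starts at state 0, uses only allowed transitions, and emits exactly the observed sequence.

0,1,5,3,4,1,2,4,1,2,3,4,2,5

  pos 0: y in {0,3}, choose 0; start
  pos 1: x in {1,2,4,5}, choose 1; 0->1 ok
  pos 2: x in {1,2,4,5}, choose 5; 1->5 ok
  pos 3: y in {0,3}, choose 3; 5->3 ok
  pos 4: x in {1,2,4,5}, choose 4; 3->4 ok
  pos 5: x in {1,2,4,5}, choose 1; 4->1 ok
  pos 6: x in {1,2,4,5}, choose 2; 1->2 ok
  pos 7: x in {1,2,4,5}, choose 4; 2->4 ok
  pos 8: x in {1,2,4,5}, choose 1; 4->1 ok
  pos 9: x in {1,2,4,5}, choose 2; 1->2 ok
  pos 10: y in {0,3}, choose 3; 2->3 ok
  pos 11: x in {1,2,4,5}, choose 4; 3->4 ok
  pos 12: x in {1,2,4,5}, choose 2; 4->2 ok
  pos 13: x in {1,2,4,5}, choose 5; 2->5 ok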